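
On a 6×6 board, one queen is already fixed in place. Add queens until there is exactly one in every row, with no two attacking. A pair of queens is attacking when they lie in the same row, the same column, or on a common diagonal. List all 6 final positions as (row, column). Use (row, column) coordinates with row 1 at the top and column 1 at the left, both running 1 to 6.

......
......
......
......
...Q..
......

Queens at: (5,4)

Row 1: attacked by (5,4)→{4}. Safe: 1, 2, 3, 5, 6. Place at column 5.
Row 2: attacked by (1,5)→{4,5,6}; (5,4)→{1,4}. Safe: 2, 3. Place at column 3.
Row 3: attacked by (1,5)→{3,5}; (2,3)→{2,3,4}; (5,4)→{2,4,6}. Safe: 1. Place at column 1.
Row 4: attacked by (1,5)→{2,5}; (2,3)→{1,3,5}; (3,1)→{1,2}; (5,4)→{3,4,5}. Safe: 6. Place at column 6.
Row 6: attacked by (1,5)→{5}; (2,3)→{3}; (3,1)→{1,4}; (4,6)→{4,6}; (5,4)→{3,4,5}. Safe: 2. Place at column 2.
Columns [5, 3, 1, 6, 4, 2], r−c [-4, -1, 2, -2, 1, 4], r+c [6, 5, 4, 10, 9, 8] are all distinct, so no two queens attack.

(1,5) (2,3) (3,1) (4,6) (5,4) (6,2)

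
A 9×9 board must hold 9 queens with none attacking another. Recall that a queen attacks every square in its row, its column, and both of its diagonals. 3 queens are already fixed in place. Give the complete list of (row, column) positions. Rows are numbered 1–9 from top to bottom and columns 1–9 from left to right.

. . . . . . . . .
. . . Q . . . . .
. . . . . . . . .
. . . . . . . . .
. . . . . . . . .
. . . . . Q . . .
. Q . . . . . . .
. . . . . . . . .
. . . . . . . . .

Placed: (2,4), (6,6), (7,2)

(1,7) (2,4) (3,8) (4,3) (5,9) (6,6) (7,2) (8,5) (9,1)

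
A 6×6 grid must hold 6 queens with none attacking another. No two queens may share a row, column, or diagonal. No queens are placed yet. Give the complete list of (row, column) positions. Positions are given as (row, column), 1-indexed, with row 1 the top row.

Row 1: Safe: 1, 2, 3, 4, 5, 6. Place at column 3.
Row 2: attacked by (1,3)→{2,3,4}. Safe: 1, 5, 6. Place at column 6.
Row 3: attacked by (1,3)→{1,3,5}; (2,6)→{5,6}. Safe: 2, 4. Place at column 2.
Row 4: attacked by (1,3)→{3,6}; (2,6)→{4,6}; (3,2)→{1,2,3}. Safe: 5. Place at column 5.
Row 5: attacked by (1,3)→{3}; (2,6)→{3,6}; (3,2)→{2,4}; (4,5)→{4,5,6}. Safe: 1. Place at column 1.
Row 6: attacked by (1,3)→{3}; (2,6)→{2,6}; (3,2)→{2,5}; (4,5)→{3,5}; (5,1)→{1,2}. Safe: 4. Place at column 4.
Columns [3, 6, 2, 5, 1, 4], r−c [-2, -4, 1, -1, 4, 2], r+c [4, 8, 5, 9, 6, 10] are all distinct, so no two queens attack.

(1,3) (2,6) (3,2) (4,5) (5,1) (6,4)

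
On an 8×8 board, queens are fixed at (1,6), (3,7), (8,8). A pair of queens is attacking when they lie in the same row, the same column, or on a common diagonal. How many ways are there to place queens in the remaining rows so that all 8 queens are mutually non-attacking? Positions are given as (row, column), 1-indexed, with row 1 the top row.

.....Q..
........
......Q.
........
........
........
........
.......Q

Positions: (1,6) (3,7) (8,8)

Branch on row 2: col 1 → 0; col 3 → 0; col 4 → 1.
Sum: 0 + 0 + 1 = 1.

1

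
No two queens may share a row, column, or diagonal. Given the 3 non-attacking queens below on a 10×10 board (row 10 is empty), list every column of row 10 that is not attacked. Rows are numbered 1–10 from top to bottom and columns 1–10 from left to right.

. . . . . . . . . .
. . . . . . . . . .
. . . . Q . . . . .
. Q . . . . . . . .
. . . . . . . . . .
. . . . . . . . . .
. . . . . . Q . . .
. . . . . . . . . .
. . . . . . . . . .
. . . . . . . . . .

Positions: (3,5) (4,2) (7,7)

columns 1, 3, 6, 9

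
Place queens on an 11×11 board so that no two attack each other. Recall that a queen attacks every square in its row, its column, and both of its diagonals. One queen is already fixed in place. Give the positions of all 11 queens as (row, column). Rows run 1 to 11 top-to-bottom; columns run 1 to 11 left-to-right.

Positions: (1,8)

(1,8) (2,6) (3,3) (4,7) (5,2) (6,11) (7,9) (8,4) (9,1) (10,5) (11,10)

Row 2: attacked by (1,8)→{7,8,9}. Safe: 1, 2, 3, 4, 5, 6, 10, 11. Place at column 6.
Row 3: attacked by (1,8)→{6,8,10}; (2,6)→{5,6,7}. Safe: 1, 2, 3, 4, 9, 11. Place at column 3.
Row 4: attacked by (1,8)→{5,8,11}; (2,6)→{4,6,8}; (3,3)→{2,3,4}. Safe: 1, 7, 9, 10. Place at column 7.
Row 5: attacked by (1,8)→{4,8}; (2,6)→{3,6,9}; (3,3)→{1,3,5}; (4,7)→{6,7,8}. Safe: 2, 10, 11. Place at column 2.
Row 6: attacked by (1,8)→{3,8}; (2,6)→{2,6,10}; (3,3)→{3,6}; (4,7)→{5,7,9}; (5,2)→{1,2,3}. Safe: 4, 11. Place at column 11.
Row 7: attacked by (1,8)→{2,8}; (2,6)→{1,6,11}; (3,3)→{3,7}; (4,7)→{4,7,10}; (5,2)→{2,4}; (6,11)→{10,11}. Safe: 5, 9. Place at column 9.
Row 8: attacked by (1,8)→{1,8}; (2,6)→{6}; (3,3)→{3,8}; (4,7)→{3,7,11}; (5,2)→{2,5}; (6,11)→{9,11}; (7,9)→{8,9,10}. Safe: 4. Place at column 4.
Row 9: attacked by (1,8)→{8}; (2,6)→{6}; (3,3)→{3,9}; (4,7)→{2,7}; (5,2)→{2,6}; (6,11)→{8,11}; (7,9)→{7,9,11}; (8,4)→{3,4,5}. Safe: 1, 10. Place at column 1.
Row 10: attacked by (1,8)→{8}; (2,6)→{6}; (3,3)→{3,10}; (4,7)→{1,7}; (5,2)→{2,7}; (6,11)→{7,11}; (7,9)→{6,9}; (8,4)→{2,4,6}; (9,1)→{1,2}. Safe: 5. Place at column 5.
Row 11: attacked by (1,8)→{8}; (2,6)→{6}; (3,3)→{3,11}; (4,7)→{7}; (5,2)→{2,8}; (6,11)→{6,11}; (7,9)→{5,9}; (8,4)→{1,4,7}; (9,1)→{1,3}; (10,5)→{4,5,6}. Safe: 10. Place at column 10.
Columns [8, 6, 3, 7, 2, 11, 9, 4, 1, 5, 10], r−c [-7, -4, 0, -3, 3, -5, -2, 4, 8, 5, 1], r+c [9, 8, 6, 11, 7, 17, 16, 12, 10, 15, 21] are all distinct, so no two queens attack.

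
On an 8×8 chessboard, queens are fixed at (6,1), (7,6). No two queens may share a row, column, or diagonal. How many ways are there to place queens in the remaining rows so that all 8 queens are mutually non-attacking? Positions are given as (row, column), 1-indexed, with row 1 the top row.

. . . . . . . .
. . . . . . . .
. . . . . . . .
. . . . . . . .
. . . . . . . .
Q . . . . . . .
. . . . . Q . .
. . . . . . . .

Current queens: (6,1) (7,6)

Branch on row 1: col 2 → 0; col 3 → 0; col 4 → 0; col 5 → 1; col 7 → 1; col 8 → 0.
Sum: 0 + 0 + 0 + 1 + 1 + 0 = 2.

2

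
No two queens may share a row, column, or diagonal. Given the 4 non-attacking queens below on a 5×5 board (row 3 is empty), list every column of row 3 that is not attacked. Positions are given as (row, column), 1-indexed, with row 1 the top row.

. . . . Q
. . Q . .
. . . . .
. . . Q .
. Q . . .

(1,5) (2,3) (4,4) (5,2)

columns 1

(1,5) attacks row 3 at column 5 and diagonals 3.
(2,3) attacks row 3 at column 3 and diagonals 2, 4.
(4,4) attacks row 3 at column 4 and diagonals 3, 5.
(5,2) attacks row 3 at column 2 and diagonals 4.
Attacked columns: {2, 3, 4, 5}. Safe: {1}.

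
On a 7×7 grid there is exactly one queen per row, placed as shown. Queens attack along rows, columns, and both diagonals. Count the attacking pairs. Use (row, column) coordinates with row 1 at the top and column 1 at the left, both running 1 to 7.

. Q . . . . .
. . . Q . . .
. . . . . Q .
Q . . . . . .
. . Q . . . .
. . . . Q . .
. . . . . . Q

All columns are distinct and no two queens satisfy |Δrow| = |Δcol|, so no pair attacks.

0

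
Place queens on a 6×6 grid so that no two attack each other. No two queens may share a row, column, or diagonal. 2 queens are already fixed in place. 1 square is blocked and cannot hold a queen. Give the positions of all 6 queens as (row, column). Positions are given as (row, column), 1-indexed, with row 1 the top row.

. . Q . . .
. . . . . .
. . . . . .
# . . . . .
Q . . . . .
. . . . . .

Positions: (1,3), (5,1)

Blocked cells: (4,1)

(1,3) (2,6) (3,2) (4,5) (5,1) (6,4)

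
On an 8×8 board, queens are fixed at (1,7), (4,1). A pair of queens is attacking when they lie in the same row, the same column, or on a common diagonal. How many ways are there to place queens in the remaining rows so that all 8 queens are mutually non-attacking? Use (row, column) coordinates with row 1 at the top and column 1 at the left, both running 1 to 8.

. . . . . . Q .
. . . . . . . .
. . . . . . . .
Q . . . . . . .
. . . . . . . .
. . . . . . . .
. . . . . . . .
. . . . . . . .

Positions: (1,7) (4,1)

2

Branch on row 2: col 2 → 1; col 4 → 0; col 5 → 1.
Sum: 1 + 0 + 1 = 2.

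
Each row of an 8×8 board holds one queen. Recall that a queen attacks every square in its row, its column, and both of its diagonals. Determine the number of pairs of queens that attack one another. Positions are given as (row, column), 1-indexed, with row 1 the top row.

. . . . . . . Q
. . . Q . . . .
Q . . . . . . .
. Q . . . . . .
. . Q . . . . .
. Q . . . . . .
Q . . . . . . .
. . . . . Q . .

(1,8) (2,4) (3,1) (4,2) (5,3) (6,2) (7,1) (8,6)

Same column: (3,1)–(7,1) (column 1); (4,2)–(6,2) (column 2).
Same diagonal: (2,4)–(4,2) (|2−4| = |4−2| = 2); (3,1)–(4,2) (|3−4| = |1−2| = 1); (3,1)–(5,3) (|3−5| = |1−3| = 2); (3,1)–(8,6) (|3−8| = |1−6| = 5); (4,2)–(5,3) (|4−5| = |2−3| = 1); (4,2)–(8,6) (|4−8| = |2−6| = 4); (5,3)–(6,2) (|5−6| = |3−2| = 1); (5,3)–(7,1) (|5−7| = |3−1| = 2); (5,3)–(8,6) (|5−8| = |3−6| = 3); (6,2)–(7,1) (|6−7| = |2−1| = 1).
Total attacking pairs: 12.

12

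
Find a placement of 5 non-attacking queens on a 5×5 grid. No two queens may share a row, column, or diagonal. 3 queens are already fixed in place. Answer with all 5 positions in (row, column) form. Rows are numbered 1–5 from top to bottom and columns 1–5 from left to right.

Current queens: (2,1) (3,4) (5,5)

Row 1: attacked by (2,1)→{1,2}; (3,4)→{2,4}; (5,5)→{1,5}. Safe: 3. Place at column 3.
Row 4: attacked by (1,3)→{3}; (2,1)→{1,3}; (3,4)→{3,4,5}; (5,5)→{4,5}. Safe: 2. Place at column 2.
Columns [3, 1, 4, 2, 5], r−c [-2, 1, -1, 2, 0], r+c [4, 3, 7, 6, 10] are all distinct, so no two queens attack.

(1,3) (2,1) (3,4) (4,2) (5,5)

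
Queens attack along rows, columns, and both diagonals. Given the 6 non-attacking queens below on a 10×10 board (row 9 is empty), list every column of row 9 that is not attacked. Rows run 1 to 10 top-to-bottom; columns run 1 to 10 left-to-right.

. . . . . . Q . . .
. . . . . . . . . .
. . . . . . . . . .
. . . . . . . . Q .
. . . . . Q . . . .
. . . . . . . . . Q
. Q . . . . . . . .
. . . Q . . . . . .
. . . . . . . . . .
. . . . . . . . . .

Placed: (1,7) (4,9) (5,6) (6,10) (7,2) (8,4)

columns 1, 8

(1,7) attacks row 9 at column 7.
(4,9) attacks row 9 at column 9 and diagonals 4.
(5,6) attacks row 9 at column 6 and diagonals 2, 10.
(6,10) attacks row 9 at column 10 and diagonals 7.
(7,2) attacks row 9 at column 2 and diagonals 4.
(8,4) attacks row 9 at column 4 and diagonals 3, 5.
Attacked columns: {2, 3, 4, 5, 6, 7, 9, 10}. Safe: {1, 8}.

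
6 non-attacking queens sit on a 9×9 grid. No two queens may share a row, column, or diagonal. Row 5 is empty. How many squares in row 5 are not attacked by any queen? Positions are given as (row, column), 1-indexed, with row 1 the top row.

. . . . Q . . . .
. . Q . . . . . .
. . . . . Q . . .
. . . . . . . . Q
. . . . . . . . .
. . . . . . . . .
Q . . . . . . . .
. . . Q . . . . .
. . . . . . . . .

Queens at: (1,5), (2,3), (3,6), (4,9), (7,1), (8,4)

1

(1,5) attacks row 5 at column 5 and diagonals 1, 9.
(2,3) attacks row 5 at column 3 and diagonals 6.
(3,6) attacks row 5 at column 6 and diagonals 4, 8.
(4,9) attacks row 5 at column 9 and diagonals 8.
(7,1) attacks row 5 at column 1 and diagonals 3.
(8,4) attacks row 5 at column 4 and diagonals 1, 7.
Attacked columns: {1, 3, 4, 5, 6, 7, 8, 9}. Safe: {2}.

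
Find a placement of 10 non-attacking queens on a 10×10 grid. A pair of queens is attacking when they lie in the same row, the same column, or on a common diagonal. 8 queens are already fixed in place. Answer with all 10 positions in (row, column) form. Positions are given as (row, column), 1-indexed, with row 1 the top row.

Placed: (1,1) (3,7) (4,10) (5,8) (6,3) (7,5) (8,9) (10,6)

(1,1) (2,4) (3,7) (4,10) (5,8) (6,3) (7,5) (8,9) (9,2) (10,6)

Row 2: attacked by (1,1)→{1,2}; (3,7)→{6,7,8}; (4,10)→{8,10}; (5,8)→{5,8}; (6,3)→{3,7}; (7,5)→{5,10}; (8,9)→{3,9}; (10,6)→{6}. Safe: 4. Place at column 4.
Row 9: attacked by (1,1)→{1,9}; (2,4)→{4}; (3,7)→{1,7}; (4,10)→{5,10}; (5,8)→{4,8}; (6,3)→{3,6}; (7,5)→{3,5,7}; (8,9)→{8,9,10}; (10,6)→{5,6,7}. Safe: 2. Place at column 2.
Columns [1, 4, 7, 10, 8, 3, 5, 9, 2, 6], r−c [0, -2, -4, -6, -3, 3, 2, -1, 7, 4], r+c [2, 6, 10, 14, 13, 9, 12, 17, 11, 16] are all distinct, so no two queens attack.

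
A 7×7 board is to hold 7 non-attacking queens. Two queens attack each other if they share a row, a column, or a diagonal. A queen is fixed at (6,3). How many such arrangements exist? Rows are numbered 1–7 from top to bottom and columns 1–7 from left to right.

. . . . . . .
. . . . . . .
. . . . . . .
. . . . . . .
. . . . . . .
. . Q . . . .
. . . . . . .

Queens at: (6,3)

6

Branch on row 1: col 1 → 0; col 2 → 3; col 4 → 1; col 5 → 0; col 6 → 1; col 7 → 1.
Sum: 0 + 3 + 1 + 0 + 1 + 1 = 6.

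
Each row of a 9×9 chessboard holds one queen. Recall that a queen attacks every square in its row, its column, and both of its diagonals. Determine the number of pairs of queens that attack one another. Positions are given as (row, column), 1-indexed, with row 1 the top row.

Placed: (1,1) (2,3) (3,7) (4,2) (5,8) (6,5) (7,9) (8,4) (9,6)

0

All columns are distinct and no two queens satisfy |Δrow| = |Δcol|, so no pair attacks.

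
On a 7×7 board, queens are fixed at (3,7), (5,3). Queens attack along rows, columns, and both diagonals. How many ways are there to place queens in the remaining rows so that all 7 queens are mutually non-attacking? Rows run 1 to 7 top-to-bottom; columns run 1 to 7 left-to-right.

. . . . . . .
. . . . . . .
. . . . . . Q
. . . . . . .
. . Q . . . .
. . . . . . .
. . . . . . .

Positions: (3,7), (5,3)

2

Branch on row 1: col 1 → 0; col 2 → 0; col 4 → 1; col 6 → 1.
Sum: 0 + 0 + 1 + 1 = 2.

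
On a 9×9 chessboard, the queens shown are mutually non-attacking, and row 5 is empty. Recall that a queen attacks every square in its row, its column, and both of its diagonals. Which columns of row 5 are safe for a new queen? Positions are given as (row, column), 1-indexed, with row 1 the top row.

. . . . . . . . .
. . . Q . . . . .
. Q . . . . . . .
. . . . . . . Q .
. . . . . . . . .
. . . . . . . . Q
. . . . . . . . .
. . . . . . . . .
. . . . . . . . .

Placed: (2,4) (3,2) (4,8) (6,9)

columns 3, 5, 6

(2,4) attacks row 5 at column 4 and diagonals 1, 7.
(3,2) attacks row 5 at column 2 and diagonals 4.
(4,8) attacks row 5 at column 8 and diagonals 7, 9.
(6,9) attacks row 5 at column 9 and diagonals 8.
Attacked columns: {1, 2, 4, 7, 8, 9}. Safe: {3, 5, 6}.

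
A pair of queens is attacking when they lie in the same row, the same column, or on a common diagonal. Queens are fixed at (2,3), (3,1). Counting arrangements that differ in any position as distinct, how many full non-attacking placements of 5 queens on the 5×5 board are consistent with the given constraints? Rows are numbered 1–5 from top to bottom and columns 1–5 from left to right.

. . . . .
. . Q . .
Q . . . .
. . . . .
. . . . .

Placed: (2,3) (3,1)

1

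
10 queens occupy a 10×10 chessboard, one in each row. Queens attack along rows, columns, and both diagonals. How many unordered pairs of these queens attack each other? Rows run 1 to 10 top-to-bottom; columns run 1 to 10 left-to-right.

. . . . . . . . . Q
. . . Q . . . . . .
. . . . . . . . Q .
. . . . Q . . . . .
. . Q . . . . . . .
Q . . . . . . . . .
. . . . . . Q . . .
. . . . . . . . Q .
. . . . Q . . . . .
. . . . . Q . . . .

5

Same column: (3,9)–(8,9) (column 9); (4,5)–(9,5) (column 5).
Same diagonal: (4,5)–(8,9) (|4−8| = |5−9| = 4); (7,7)–(9,5) (|7−9| = |7−5| = 2); (9,5)–(10,6) (|9−10| = |5−6| = 1).
Total attacking pairs: 5.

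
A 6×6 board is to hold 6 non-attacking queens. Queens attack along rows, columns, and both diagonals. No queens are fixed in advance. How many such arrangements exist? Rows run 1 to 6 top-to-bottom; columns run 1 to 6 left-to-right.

Branch on row 1: col 1 → 0; col 2 → 1; col 3 → 1; col 4 → 1; col 5 → 1; col 6 → 0.
Sum: 0 + 1 + 1 + 1 + 1 + 0 = 4.
(This is the classic 6-queens count.)

4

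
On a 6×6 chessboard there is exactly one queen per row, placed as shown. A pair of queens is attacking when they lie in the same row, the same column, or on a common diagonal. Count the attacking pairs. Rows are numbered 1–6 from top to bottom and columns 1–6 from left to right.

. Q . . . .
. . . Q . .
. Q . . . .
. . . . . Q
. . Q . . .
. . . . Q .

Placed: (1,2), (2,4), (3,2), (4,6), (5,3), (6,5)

3

Same column: (1,2)–(3,2) (column 2).
Same diagonal: (2,4)–(4,6) (|2−4| = |4−6| = 2); (3,2)–(6,5) (|3−6| = |2−5| = 3).
Total attacking pairs: 3.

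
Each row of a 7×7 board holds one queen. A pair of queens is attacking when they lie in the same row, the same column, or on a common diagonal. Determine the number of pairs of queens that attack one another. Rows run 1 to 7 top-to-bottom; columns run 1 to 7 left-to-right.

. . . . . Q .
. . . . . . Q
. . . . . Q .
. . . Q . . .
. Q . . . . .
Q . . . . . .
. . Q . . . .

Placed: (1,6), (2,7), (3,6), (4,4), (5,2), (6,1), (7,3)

Same column: (1,6)–(3,6) (column 6).
Same diagonal: (1,6)–(2,7) (|1−2| = |6−7| = 1); (1,6)–(5,2) (|1−5| = |6−2| = 4); (1,6)–(6,1) (|1−6| = |6−1| = 5); (2,7)–(3,6) (|2−3| = |7−6| = 1); (5,2)–(6,1) (|5−6| = |2−1| = 1).
Total attacking pairs: 6.

6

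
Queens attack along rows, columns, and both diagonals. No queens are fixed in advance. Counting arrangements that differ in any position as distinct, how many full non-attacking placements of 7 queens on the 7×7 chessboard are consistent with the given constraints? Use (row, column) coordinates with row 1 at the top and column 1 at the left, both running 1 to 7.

40

Branch on row 1: col 1 → 4; col 2 → 7; col 3 → 6; col 4 → 6; col 5 → 6; col 6 → 7; col 7 → 4.
Sum: 4 + 7 + 6 + 6 + 6 + 7 + 4 = 40.
(This is the classic 7-queens count.)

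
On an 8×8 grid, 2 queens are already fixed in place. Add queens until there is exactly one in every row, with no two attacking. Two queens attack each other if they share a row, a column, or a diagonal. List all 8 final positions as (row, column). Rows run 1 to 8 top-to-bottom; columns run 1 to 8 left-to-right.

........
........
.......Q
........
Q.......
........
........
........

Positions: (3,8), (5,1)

(1,2) (2,6) (3,8) (4,3) (5,1) (6,4) (7,7) (8,5)

Row 1: attacked by (3,8)→{6,8}; (5,1)→{1,5}. Safe: 2, 3, 4, 7. Place at column 2.
Row 2: attacked by (1,2)→{1,2,3}; (3,8)→{7,8}; (5,1)→{1,4}. Safe: 5, 6. Place at column 6.
Row 4: attacked by (1,2)→{2,5}; (2,6)→{4,6,8}; (3,8)→{7,8}; (5,1)→{1,2}. Safe: 3. Place at column 3.
Row 6: attacked by (1,2)→{2,7}; (2,6)→{2,6}; (3,8)→{5,8}; (4,3)→{1,3,5}; (5,1)→{1,2}. Safe: 4. Place at column 4.
Row 7: attacked by (1,2)→{2,8}; (2,6)→{1,6}; (3,8)→{4,8}; (4,3)→{3,6}; (5,1)→{1,3}; (6,4)→{3,4,5}. Safe: 7. Place at column 7.
Row 8: attacked by (1,2)→{2}; (2,6)→{6}; (3,8)→{3,8}; (4,3)→{3,7}; (5,1)→{1,4}; (6,4)→{2,4,6}; (7,7)→{6,7,8}. Safe: 5. Place at column 5.
Columns [2, 6, 8, 3, 1, 4, 7, 5], r−c [-1, -4, -5, 1, 4, 2, 0, 3], r+c [3, 8, 11, 7, 6, 10, 14, 13] are all distinct, so no two queens attack.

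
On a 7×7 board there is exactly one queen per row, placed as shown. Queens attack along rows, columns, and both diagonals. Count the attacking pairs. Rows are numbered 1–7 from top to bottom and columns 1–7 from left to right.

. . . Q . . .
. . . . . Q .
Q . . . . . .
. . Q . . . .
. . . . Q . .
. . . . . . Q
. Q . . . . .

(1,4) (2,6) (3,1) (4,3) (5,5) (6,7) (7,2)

All columns are distinct and no two queens satisfy |Δrow| = |Δcol|, so no pair attacks.

0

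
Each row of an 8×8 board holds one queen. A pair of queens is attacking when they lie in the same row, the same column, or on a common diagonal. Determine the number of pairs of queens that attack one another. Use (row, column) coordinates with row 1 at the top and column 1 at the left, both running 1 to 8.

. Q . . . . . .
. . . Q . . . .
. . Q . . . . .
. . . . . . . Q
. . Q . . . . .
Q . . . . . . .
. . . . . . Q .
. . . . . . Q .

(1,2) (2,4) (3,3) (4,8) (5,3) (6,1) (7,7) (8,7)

Same column: (3,3)–(5,3) (column 3); (7,7)–(8,7) (column 7).
Same diagonal: (2,4)–(3,3) (|2−3| = |4−3| = 1); (3,3)–(7,7) (|3−7| = |3−7| = 4).
Total attacking pairs: 4.

4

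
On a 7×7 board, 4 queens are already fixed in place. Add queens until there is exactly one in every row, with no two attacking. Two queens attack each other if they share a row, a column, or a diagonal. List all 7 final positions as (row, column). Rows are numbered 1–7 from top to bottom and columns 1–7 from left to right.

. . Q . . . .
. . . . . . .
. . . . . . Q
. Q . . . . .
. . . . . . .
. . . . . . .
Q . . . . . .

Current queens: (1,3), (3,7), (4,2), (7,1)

(1,3) (2,5) (3,7) (4,2) (5,4) (6,6) (7,1)

Row 2: attacked by (1,3)→{2,3,4}; (3,7)→{6,7}; (4,2)→{2,4}; (7,1)→{1,6}. Safe: 5. Place at column 5.
Row 5: attacked by (1,3)→{3,7}; (2,5)→{2,5}; (3,7)→{5,7}; (4,2)→{1,2,3}; (7,1)→{1,3}. Safe: 4, 6. Place at column 4.
Row 6: attacked by (1,3)→{3}; (2,5)→{1,5}; (3,7)→{4,7}; (4,2)→{2,4}; (5,4)→{3,4,5}; (7,1)→{1,2}. Safe: 6. Place at column 6.
Columns [3, 5, 7, 2, 4, 6, 1], r−c [-2, -3, -4, 2, 1, 0, 6], r+c [4, 7, 10, 6, 9, 12, 8] are all distinct, so no two queens attack.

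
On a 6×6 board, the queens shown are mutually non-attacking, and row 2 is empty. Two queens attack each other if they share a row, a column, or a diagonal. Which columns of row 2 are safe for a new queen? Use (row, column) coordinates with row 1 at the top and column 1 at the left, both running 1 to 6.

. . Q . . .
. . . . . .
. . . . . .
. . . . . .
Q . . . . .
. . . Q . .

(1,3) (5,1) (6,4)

columns 5, 6

(1,3) attacks row 2 at column 3 and diagonals 2, 4.
(5,1) attacks row 2 at column 1 and diagonals 4.
(6,4) attacks row 2 at column 4.
Attacked columns: {1, 2, 3, 4}. Safe: {5, 6}.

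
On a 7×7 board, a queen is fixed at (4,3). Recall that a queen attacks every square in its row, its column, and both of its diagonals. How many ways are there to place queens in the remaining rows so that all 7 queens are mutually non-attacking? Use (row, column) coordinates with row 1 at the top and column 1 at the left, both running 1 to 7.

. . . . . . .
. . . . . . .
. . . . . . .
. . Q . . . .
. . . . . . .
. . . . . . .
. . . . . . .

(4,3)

4

Branch on row 1: col 1 → 1; col 2 → 1; col 4 → 1; col 5 → 1; col 7 → 0.
Sum: 1 + 1 + 1 + 1 + 0 = 4.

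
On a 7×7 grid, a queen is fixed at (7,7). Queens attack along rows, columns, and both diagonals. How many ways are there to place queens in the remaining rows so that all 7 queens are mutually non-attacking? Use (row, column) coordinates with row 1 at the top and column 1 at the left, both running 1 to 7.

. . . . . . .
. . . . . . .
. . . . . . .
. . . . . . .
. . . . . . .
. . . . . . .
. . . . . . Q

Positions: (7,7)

Branch on row 1: col 2 → 1; col 3 → 1; col 4 → 1; col 5 → 1; col 6 → 0.
Sum: 1 + 1 + 1 + 1 + 0 = 4.

4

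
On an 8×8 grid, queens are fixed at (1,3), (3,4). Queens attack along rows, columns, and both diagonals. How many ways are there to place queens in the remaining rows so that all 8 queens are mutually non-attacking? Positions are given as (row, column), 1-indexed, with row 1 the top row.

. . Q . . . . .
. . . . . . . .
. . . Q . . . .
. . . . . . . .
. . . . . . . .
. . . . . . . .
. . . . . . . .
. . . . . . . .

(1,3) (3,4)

3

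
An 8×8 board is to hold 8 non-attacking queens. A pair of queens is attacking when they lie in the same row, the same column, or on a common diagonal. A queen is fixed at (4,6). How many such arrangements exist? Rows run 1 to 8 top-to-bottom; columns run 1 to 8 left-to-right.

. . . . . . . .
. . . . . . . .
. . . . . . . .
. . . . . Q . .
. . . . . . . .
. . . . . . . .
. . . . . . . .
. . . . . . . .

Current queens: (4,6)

Branch on row 1: col 1 → 2; col 2 → 1; col 4 → 1; col 5 → 6; col 7 → 1; col 8 → 1.
Sum: 2 + 1 + 1 + 6 + 1 + 1 = 12.

12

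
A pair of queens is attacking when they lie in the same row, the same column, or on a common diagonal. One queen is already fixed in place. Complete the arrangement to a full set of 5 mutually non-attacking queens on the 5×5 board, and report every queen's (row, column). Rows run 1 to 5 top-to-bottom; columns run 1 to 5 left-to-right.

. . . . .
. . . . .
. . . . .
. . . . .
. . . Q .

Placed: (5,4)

(1,2) (2,5) (3,3) (4,1) (5,4)

Row 1: attacked by (5,4)→{4}. Safe: 1, 2, 3, 5. Place at column 2.
Row 2: attacked by (1,2)→{1,2,3}; (5,4)→{1,4}. Safe: 5. Place at column 5.
Row 3: attacked by (1,2)→{2,4}; (2,5)→{4,5}; (5,4)→{2,4}. Safe: 1, 3. Place at column 3.
Row 4: attacked by (1,2)→{2,5}; (2,5)→{3,5}; (3,3)→{2,3,4}; (5,4)→{3,4,5}. Safe: 1. Place at column 1.
Columns [2, 5, 3, 1, 4], r−c [-1, -3, 0, 3, 1], r+c [3, 7, 6, 5, 9] are all distinct, so no two queens attack.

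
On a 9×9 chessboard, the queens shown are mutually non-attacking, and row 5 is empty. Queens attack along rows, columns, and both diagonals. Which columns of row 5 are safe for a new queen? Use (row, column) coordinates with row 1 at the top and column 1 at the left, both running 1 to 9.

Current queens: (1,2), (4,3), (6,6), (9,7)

columns 1, 8, 9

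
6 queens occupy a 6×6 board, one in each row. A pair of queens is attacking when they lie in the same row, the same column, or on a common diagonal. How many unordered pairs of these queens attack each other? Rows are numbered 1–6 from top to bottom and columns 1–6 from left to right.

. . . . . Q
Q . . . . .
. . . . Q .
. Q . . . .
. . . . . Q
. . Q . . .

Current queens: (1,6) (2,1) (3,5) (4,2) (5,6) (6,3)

1

Same column: (1,6)–(5,6) (column 6).
Total attacking pairs: 1.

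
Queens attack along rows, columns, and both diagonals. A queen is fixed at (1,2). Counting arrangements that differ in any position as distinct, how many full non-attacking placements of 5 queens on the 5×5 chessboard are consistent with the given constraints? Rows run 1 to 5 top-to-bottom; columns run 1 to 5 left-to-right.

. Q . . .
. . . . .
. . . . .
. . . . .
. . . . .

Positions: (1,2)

2

Branch on row 2: col 4 → 1; col 5 → 1.
Sum: 1 + 1 = 2.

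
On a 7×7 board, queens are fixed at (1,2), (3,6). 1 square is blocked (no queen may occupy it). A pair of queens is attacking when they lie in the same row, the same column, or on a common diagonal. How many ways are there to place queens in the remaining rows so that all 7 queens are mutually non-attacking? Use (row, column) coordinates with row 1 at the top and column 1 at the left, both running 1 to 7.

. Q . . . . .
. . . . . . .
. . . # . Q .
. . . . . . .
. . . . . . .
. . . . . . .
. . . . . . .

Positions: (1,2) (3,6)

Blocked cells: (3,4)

Branch on row 2: col 4 → 1.
Sum: 1 = 1.

1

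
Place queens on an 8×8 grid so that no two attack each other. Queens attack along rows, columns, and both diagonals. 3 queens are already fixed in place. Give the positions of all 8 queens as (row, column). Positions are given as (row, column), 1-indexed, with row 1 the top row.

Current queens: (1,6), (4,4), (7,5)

(1,6) (2,8) (3,2) (4,4) (5,1) (6,7) (7,5) (8,3)

Row 2: attacked by (1,6)→{5,6,7}; (4,4)→{2,4,6}; (7,5)→{5}. Safe: 1, 3, 8. Place at column 8.
Row 3: attacked by (1,6)→{4,6,8}; (2,8)→{7,8}; (4,4)→{3,4,5}; (7,5)→{1,5}. Safe: 2. Place at column 2.
Row 5: attacked by (1,6)→{2,6}; (2,8)→{5,8}; (3,2)→{2,4}; (4,4)→{3,4,5}; (7,5)→{3,5,7}. Safe: 1. Place at column 1.
Row 6: attacked by (1,6)→{1,6}; (2,8)→{4,8}; (3,2)→{2,5}; (4,4)→{2,4,6}; (5,1)→{1,2}; (7,5)→{4,5,6}. Safe: 3, 7. Place at column 7.
Row 8: attacked by (1,6)→{6}; (2,8)→{2,8}; (3,2)→{2,7}; (4,4)→{4,8}; (5,1)→{1,4}; (6,7)→{5,7}; (7,5)→{4,5,6}. Safe: 3. Place at column 3.
Columns [6, 8, 2, 4, 1, 7, 5, 3], r−c [-5, -6, 1, 0, 4, -1, 2, 5], r+c [7, 10, 5, 8, 6, 13, 12, 11] are all distinct, so no two queens attack.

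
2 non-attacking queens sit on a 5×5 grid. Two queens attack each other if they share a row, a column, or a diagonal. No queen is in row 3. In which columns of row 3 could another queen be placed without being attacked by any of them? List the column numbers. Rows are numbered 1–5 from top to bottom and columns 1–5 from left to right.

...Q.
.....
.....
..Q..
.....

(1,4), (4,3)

(1,4) attacks row 3 at column 4 and diagonals 2.
(4,3) attacks row 3 at column 3 and diagonals 2, 4.
Attacked columns: {2, 3, 4}. Safe: {1, 5}.

columns 1, 5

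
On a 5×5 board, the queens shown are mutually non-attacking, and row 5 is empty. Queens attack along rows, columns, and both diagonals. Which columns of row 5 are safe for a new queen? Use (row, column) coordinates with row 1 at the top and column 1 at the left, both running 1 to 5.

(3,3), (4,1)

(3,3) attacks row 5 at column 3 and diagonals 1, 5.
(4,1) attacks row 5 at column 1 and diagonals 2.
Attacked columns: {1, 2, 3, 5}. Safe: {4}.

columns 4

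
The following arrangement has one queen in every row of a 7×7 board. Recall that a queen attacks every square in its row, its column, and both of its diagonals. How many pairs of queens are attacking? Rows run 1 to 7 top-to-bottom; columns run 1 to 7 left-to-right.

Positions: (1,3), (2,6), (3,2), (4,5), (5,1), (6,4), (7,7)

0

All columns are distinct and no two queens satisfy |Δrow| = |Δcol|, so no pair attacks.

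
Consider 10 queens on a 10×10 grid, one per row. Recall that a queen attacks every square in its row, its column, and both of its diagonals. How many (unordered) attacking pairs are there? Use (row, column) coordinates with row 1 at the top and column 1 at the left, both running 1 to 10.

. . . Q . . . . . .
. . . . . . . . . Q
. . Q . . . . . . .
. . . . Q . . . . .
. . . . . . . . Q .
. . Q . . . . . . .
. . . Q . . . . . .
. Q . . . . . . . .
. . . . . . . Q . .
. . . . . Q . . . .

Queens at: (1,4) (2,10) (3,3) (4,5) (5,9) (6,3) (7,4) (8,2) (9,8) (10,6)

4

Same column: (1,4)–(7,4) (column 4); (3,3)–(6,3) (column 3).
Same diagonal: (4,5)–(6,3) (|4−6| = |5−3| = 2); (6,3)–(7,4) (|6−7| = |3−4| = 1).
Total attacking pairs: 4.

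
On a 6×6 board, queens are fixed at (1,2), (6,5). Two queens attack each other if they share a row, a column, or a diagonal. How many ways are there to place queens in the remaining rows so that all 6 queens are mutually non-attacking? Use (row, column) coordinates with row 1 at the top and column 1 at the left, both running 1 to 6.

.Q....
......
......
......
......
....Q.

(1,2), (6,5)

Branch on row 2: col 4 → 1; col 6 → 0.
Sum: 1 + 0 = 1.

1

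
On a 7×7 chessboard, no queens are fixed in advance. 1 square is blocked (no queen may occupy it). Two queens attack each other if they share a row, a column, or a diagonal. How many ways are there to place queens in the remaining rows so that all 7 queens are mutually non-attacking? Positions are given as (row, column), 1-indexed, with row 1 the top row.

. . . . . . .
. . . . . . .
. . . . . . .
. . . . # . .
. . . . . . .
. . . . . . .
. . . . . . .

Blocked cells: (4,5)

36

Branch on row 1: col 1 → 4; col 2 → 7; col 3 → 5; col 4 → 5; col 5 → 6; col 6 → 6; col 7 → 3.
Sum: 4 + 7 + 5 + 5 + 6 + 6 + 3 = 36.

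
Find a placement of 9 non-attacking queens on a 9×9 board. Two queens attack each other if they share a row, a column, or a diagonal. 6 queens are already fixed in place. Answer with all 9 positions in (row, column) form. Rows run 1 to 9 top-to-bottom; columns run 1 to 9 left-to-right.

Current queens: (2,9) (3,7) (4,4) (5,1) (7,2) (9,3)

(1,6) (2,9) (3,7) (4,4) (5,1) (6,8) (7,2) (8,5) (9,3)

Row 1: attacked by (2,9)→{8,9}; (3,7)→{5,7,9}; (4,4)→{1,4,7}; (5,1)→{1,5}; (7,2)→{2,8}; (9,3)→{3}. Safe: 6. Place at column 6.
Row 6: attacked by (1,6)→{1,6}; (2,9)→{5,9}; (3,7)→{4,7}; (4,4)→{2,4,6}; (5,1)→{1,2}; (7,2)→{1,2,3}; (9,3)→{3,6}. Safe: 8. Place at column 8.
Row 8: attacked by (1,6)→{6}; (2,9)→{3,9}; (3,7)→{2,7}; (4,4)→{4,8}; (5,1)→{1,4}; (6,8)→{6,8}; (7,2)→{1,2,3}; (9,3)→{2,3,4}. Safe: 5. Place at column 5.
Columns [6, 9, 7, 4, 1, 8, 2, 5, 3], r−c [-5, -7, -4, 0, 4, -2, 5, 3, 6], r+c [7, 11, 10, 8, 6, 14, 9, 13, 12] are all distinct, so no two queens attack.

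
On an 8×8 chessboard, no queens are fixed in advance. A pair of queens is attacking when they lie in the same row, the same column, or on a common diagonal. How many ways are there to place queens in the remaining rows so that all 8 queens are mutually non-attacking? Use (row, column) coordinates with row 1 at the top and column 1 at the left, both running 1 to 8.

Branch on row 1: col 1 → 4; col 2 → 8; col 3 → 16; col 4 → 18; col 5 → 18; col 6 → 16; col 7 → 8; col 8 → 4.
Sum: 4 + 8 + 16 + 18 + 18 + 16 + 8 + 4 = 92.
(This is the classic 8-queens count.)

92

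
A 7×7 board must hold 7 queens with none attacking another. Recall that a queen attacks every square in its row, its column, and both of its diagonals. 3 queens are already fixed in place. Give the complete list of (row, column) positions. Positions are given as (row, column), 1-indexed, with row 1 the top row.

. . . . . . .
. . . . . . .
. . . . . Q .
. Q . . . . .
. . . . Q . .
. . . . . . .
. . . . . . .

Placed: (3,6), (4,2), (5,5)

(1,7) (2,3) (3,6) (4,2) (5,5) (6,1) (7,4)

Row 1: attacked by (3,6)→{4,6}; (4,2)→{2,5}; (5,5)→{1,5}. Safe: 3, 7. Place at column 7.
Row 2: attacked by (1,7)→{6,7}; (3,6)→{5,6,7}; (4,2)→{2,4}; (5,5)→{2,5}. Safe: 1, 3. Place at column 3.
Row 6: attacked by (1,7)→{2,7}; (2,3)→{3,7}; (3,6)→{3,6}; (4,2)→{2,4}; (5,5)→{4,5,6}. Safe: 1. Place at column 1.
Row 7: attacked by (1,7)→{1,7}; (2,3)→{3}; (3,6)→{2,6}; (4,2)→{2,5}; (5,5)→{3,5,7}; (6,1)→{1,2}. Safe: 4. Place at column 4.
Columns [7, 3, 6, 2, 5, 1, 4], r−c [-6, -1, -3, 2, 0, 5, 3], r+c [8, 5, 9, 6, 10, 7, 11] are all distinct, so no two queens attack.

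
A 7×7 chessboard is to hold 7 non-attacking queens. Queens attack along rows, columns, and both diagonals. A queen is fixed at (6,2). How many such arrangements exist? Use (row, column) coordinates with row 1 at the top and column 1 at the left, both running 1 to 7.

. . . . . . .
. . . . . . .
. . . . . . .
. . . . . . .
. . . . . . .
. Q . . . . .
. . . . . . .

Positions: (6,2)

4

Branch on row 1: col 1 → 1; col 3 → 1; col 4 → 0; col 5 → 1; col 6 → 1.
Sum: 1 + 1 + 0 + 1 + 1 = 4.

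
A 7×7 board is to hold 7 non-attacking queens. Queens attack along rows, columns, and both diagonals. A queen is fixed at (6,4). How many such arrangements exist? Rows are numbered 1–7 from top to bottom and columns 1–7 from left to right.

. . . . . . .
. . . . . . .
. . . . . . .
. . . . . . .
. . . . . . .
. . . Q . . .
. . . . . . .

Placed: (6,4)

Branch on row 1: col 1 → 1; col 2 → 1; col 3 → 1; col 5 → 1; col 6 → 1; col 7 → 1.
Sum: 1 + 1 + 1 + 1 + 1 + 1 = 6.

6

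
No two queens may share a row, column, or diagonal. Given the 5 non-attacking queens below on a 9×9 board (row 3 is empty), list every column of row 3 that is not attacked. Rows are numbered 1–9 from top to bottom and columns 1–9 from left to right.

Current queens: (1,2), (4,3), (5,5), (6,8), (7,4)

columns 1, 6, 9

(1,2) attacks row 3 at column 2 and diagonals 4.
(4,3) attacks row 3 at column 3 and diagonals 2, 4.
(5,5) attacks row 3 at column 5 and diagonals 3, 7.
(6,8) attacks row 3 at column 8 and diagonals 5.
(7,4) attacks row 3 at column 4 and diagonals 8.
Attacked columns: {2, 3, 4, 5, 7, 8}. Safe: {1, 6, 9}.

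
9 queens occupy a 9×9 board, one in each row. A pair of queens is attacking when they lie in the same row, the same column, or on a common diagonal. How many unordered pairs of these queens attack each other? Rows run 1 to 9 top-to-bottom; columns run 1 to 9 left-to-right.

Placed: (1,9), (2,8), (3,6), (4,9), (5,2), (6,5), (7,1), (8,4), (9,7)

2

Same column: (1,9)–(4,9) (column 9).
Same diagonal: (1,9)–(2,8) (|1−2| = |9−8| = 1).
Total attacking pairs: 2.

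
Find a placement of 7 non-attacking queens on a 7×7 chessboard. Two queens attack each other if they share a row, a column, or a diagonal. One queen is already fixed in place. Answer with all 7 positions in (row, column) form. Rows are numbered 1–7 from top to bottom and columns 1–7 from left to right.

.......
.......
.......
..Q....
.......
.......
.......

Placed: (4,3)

(1,1) (2,4) (3,7) (4,3) (5,6) (6,2) (7,5)

Row 1: attacked by (4,3)→{3,6}. Safe: 1, 2, 4, 5, 7. Place at column 1.
Row 2: attacked by (1,1)→{1,2}; (4,3)→{1,3,5}. Safe: 4, 6, 7. Place at column 4.
Row 3: attacked by (1,1)→{1,3}; (2,4)→{3,4,5}; (4,3)→{2,3,4}. Safe: 6, 7. Place at column 7.
Row 5: attacked by (1,1)→{1,5}; (2,4)→{1,4,7}; (3,7)→{5,7}; (4,3)→{2,3,4}. Safe: 6. Place at column 6.
Row 6: attacked by (1,1)→{1,6}; (2,4)→{4}; (3,7)→{4,7}; (4,3)→{1,3,5}; (5,6)→{5,6,7}. Safe: 2. Place at column 2.
Row 7: attacked by (1,1)→{1,7}; (2,4)→{4}; (3,7)→{3,7}; (4,3)→{3,6}; (5,6)→{4,6}; (6,2)→{1,2,3}. Safe: 5. Place at column 5.
Columns [1, 4, 7, 3, 6, 2, 5], r−c [0, -2, -4, 1, -1, 4, 2], r+c [2, 6, 10, 7, 11, 8, 12] are all distinct, so no two queens attack.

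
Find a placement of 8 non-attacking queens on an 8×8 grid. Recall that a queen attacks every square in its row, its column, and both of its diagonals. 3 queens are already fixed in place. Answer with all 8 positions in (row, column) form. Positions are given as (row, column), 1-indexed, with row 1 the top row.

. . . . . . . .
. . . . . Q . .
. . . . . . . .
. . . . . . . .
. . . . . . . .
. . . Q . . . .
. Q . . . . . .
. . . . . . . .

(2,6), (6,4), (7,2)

(1,1) (2,6) (3,8) (4,3) (5,7) (6,4) (7,2) (8,5)

Row 1: attacked by (2,6)→{5,6,7}; (6,4)→{4}; (7,2)→{2,8}. Safe: 1, 3. Place at column 1.
Row 3: attacked by (1,1)→{1,3}; (2,6)→{5,6,7}; (6,4)→{1,4,7}; (7,2)→{2,6}. Safe: 8. Place at column 8.
Row 4: attacked by (1,1)→{1,4}; (2,6)→{4,6,8}; (3,8)→{7,8}; (6,4)→{2,4,6}; (7,2)→{2,5}. Safe: 3. Place at column 3.
Row 5: attacked by (1,1)→{1,5}; (2,6)→{3,6}; (3,8)→{6,8}; (4,3)→{2,3,4}; (6,4)→{3,4,5}; (7,2)→{2,4}. Safe: 7. Place at column 7.
Row 8: attacked by (1,1)→{1,8}; (2,6)→{6}; (3,8)→{3,8}; (4,3)→{3,7}; (5,7)→{4,7}; (6,4)→{2,4,6}; (7,2)→{1,2,3}. Safe: 5. Place at column 5.
Columns [1, 6, 8, 3, 7, 4, 2, 5], r−c [0, -4, -5, 1, -2, 2, 5, 3], r+c [2, 8, 11, 7, 12, 10, 9, 13] are all distinct, so no two queens attack.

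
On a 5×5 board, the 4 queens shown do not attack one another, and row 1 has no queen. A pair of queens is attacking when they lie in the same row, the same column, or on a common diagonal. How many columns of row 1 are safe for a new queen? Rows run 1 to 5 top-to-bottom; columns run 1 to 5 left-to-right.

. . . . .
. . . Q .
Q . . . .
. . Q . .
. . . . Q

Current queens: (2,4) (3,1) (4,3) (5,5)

(2,4) attacks row 1 at column 4 and diagonals 3, 5.
(3,1) attacks row 1 at column 1 and diagonals 3.
(4,3) attacks row 1 at column 3.
(5,5) attacks row 1 at column 5 and diagonals 1.
Attacked columns: {1, 3, 4, 5}. Safe: {2}.

1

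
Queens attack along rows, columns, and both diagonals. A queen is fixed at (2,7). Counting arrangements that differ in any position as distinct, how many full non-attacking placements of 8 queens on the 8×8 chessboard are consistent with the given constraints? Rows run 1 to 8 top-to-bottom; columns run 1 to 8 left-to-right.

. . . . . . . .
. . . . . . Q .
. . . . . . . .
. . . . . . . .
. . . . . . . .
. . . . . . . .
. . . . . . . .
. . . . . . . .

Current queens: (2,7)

Branch on row 1: col 1 → 2; col 2 → 2; col 3 → 2; col 4 → 4; col 5 → 6.
Sum: 2 + 2 + 2 + 4 + 6 = 16.

16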